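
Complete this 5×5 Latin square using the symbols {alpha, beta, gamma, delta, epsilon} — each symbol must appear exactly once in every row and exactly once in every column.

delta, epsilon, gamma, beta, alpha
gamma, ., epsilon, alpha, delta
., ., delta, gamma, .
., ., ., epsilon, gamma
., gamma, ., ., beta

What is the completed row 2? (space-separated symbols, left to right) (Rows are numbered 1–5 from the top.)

gamma beta epsilon alpha delta

(r2,c2) = beta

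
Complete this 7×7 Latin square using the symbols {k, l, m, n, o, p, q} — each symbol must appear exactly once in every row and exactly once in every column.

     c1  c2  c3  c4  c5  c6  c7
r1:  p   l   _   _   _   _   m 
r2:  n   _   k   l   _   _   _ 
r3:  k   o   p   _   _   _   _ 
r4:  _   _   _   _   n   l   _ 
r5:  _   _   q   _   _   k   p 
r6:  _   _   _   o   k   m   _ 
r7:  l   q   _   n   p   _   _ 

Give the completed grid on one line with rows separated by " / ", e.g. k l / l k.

p l n k o q m / n m k l q p o / k o p q m n l / m k o p n l q / o n q m l k p / q p l o k m n / l q m n p o k

row 5 has {k,p,q}; column 4 has {l,n,o} — only m is left for (r5,c4).
row 6 has {k,m,o}; column 1 has {k,l,n,p} — only q is left for (r6,c1).
row 7 has {l,n,p,q}; column 6 has {k,l,m} — only o is left for (r7,c6).
row 7 has {l,n,o,p,q}; column 7 has {m,p} — only k is left for (r7,c7).
row 3 has {k,o,p}; column 4 has {l,m,n,o} — only q is left for (r3,c4).
row 3 has {k,o,p,q}; column 6 has {k,l,m,o} — only n is left for (r3,c6).
row 3 has {k,n,o,p,q}; column 7 has {k,m,p} — only l is left for (r3,c7).
row 5 has {k,m,p,q}; column 1 has {k,l,n,p,q} — only o is left for (r5,c1).
row 5 has {k,m,o,p,q}; column 2 has {l,o,q} — only n is left for (r5,c2).
row 5 has {k,m,n,o,p,q}; column 5 has {k,n,p} — only l is left for (r5,c5).
row 6 has {k,m,o,q}; column 2 has {l,n,o,q} — only p is left for (r6,c2).
row 6 has {k,m,o,p,q}; column 7 has {k,l,m,p} — only n is left for (r6,c7).
row 7 has {k,l,n,o,p,q}; column 3 has {k,p,q} — only m is left for (r7,c3).
row 1 has {l,m,p}; column 4 has {l,m,n,o,q} — only k is left for (r1,c4).
row 1 has {k,l,m,p}; column 6 has {k,l,m,n,o} — only q is left for (r1,c6).
row 2 has {k,l,n}; column 2 has {l,n,o,p,q} — only m is left for (r2,c2).
row 2 has {k,l,m,n}; column 6 has {k,l,m,n,o,q} — only p is left for (r2,c6).
row 3 has {k,l,n,o,p,q}; column 5 has {k,l,n,p} — only m is left for (r3,c5).
row 4 has {l,n}; column 1 has {k,l,n,o,p,q} — only m is left for (r4,c1).
row 4 has {l,m,n}; column 2 has {l,m,n,o,p,q} — only k is left for (r4,c2).
row 4 has {k,l,m,n}; column 3 has {k,m,p,q} — only o is left for (r4,c3).
row 4 has {k,l,m,n,o}; column 4 has {k,l,m,n,o,q} — only p is left for (r4,c4).
row 4 has {k,l,m,n,o,p}; column 7 has {k,l,m,n,p} — only q is left for (r4,c7).
row 6 has {k,m,n,o,p,q}; column 3 has {k,m,o,p,q} — only l is left for (r6,c3).
row 1 has {k,l,m,p,q}; column 3 has {k,l,m,o,p,q} — only n is left for (r1,c3).
row 1 has {k,l,m,n,p,q}; column 5 has {k,l,m,n,p} — only o is left for (r1,c5).
row 2 has {k,l,m,n,p}; column 5 has {k,l,m,n,o,p} — only q is left for (r2,c5).
row 2 has {k,l,m,n,p,q}; column 7 has {k,l,m,n,p,q} — only o is left for (r2,c7).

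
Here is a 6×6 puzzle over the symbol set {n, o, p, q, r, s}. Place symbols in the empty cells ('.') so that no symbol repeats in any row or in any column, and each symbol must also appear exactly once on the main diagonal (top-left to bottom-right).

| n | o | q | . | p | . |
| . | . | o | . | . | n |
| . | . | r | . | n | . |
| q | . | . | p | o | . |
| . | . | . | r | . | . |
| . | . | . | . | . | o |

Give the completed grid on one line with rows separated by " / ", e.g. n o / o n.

n o q s p r / p s o q r n / s p r o n q / q r n p o s / o n s r q p / r q p n s o

(r1,c4) = s
(r1,c6) = r
(r2,c4) = q
(r3,c4) = o
(r4,c6) = s
(r6,c4) = n
(r2,c2) = s
(r2,c5) = r
(r4,c3) = n
(r5,c5) = q
(r5,c6) = p
(r6,c5) = s
(r2,c1) = p
(r3,c1) = s
(r3,c6) = q
(r4,c2) = r
(r5,c1) = o
(r5,c2) = n
(r5,c3) = s
(r6,c1) = r
(r6,c3) = p
(r3,c2) = p
(r6,c2) = q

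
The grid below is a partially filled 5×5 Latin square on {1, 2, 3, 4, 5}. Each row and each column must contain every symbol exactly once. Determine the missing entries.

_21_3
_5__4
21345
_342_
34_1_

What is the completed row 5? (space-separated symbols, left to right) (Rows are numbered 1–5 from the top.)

3 4 5 1 2

(r1,c4): row 1 has {1,2,3}; column 4 has {1,2,4}, so it must be 5.
(r2,c1): row 2 has {4,5}; column 1 has {2,3}, so it must be 1.
(r2,c3): row 2 has {1,4,5}; column 3 has {1,3,4}, so it must be 2.
(r2,c4): row 2 has {1,2,4,5}; column 4 has {1,2,4,5}, so it must be 3.
(r4,c1): row 4 has {2,3,4}; column 1 has {1,2,3}, so it must be 5.
(r4,c5): row 4 has {2,3,4,5}; column 5 has {3,4,5}, so it must be 1.
(r5,c3): row 5 has {1,3,4}; column 3 has {1,2,3,4}, so it must be 5.
(r5,c5): row 5 has {1,3,4,5}; column 5 has {1,3,4,5}, so it must be 2.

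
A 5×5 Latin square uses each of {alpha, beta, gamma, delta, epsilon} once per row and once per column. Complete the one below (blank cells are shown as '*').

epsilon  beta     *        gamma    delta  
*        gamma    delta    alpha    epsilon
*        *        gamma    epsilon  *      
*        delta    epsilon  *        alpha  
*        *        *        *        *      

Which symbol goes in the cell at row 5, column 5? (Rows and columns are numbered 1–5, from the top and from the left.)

(r1,c3) = alpha
(r2,c1) = beta
(r3,c2) = alpha
(r3,c5) = beta
(r4,c1) = gamma
(r4,c4) = beta
(r5,c2) = epsilon
(r5,c3) = beta
(r5,c4) = delta
(r5,c5) = gamma

gamma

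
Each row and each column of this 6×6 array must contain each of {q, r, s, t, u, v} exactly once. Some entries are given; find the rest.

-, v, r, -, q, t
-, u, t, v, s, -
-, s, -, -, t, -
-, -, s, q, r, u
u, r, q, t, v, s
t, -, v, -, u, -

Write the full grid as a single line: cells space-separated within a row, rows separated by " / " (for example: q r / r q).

s v r u q t / r u t v s q / q s u r t v / v t s q r u / u r q t v s / t q v s u r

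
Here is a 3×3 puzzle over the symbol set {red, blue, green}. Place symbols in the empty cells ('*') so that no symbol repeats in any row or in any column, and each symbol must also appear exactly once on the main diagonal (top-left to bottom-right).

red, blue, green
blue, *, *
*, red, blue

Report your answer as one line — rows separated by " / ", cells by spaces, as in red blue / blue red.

(r2,c2) = green
(r2,c3) = red
(r3,c1) = green

red blue green / blue green red / green red blue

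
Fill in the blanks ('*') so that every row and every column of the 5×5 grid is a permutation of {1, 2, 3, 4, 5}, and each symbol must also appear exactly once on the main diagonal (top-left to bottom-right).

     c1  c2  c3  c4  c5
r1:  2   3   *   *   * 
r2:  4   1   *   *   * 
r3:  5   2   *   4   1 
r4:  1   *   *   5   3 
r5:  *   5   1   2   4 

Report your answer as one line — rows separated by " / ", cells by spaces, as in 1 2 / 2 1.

(r1,c4) = 1
(r1,c5) = 5
(r2,c4) = 3
(r2,c5) = 2
(r3,c3) = 3
(r4,c2) = 4
(r4,c3) = 2
(r5,c1) = 3
(r1,c3) = 4
(r2,c3) = 5

2 3 4 1 5 / 4 1 5 3 2 / 5 2 3 4 1 / 1 4 2 5 3 / 3 5 1 2 4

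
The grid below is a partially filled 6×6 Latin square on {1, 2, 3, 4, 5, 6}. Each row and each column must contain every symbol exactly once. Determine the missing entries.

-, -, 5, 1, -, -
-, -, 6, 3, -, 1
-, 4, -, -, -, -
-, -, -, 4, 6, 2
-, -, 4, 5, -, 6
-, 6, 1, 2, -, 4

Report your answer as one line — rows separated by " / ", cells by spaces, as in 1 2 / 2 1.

6 2 5 1 4 3 / 4 5 6 3 2 1 / 1 4 2 6 3 5 / 5 1 3 4 6 2 / 2 3 4 5 1 6 / 3 6 1 2 5 4

row 1 has {1,5}; column 6 has {1,2,4,6} — only 3 is left for (r1,c6).
row 3 has {4}; column 4 has {1,2,3,4,5} — only 6 is left for (r3,c4).
row 3 has {4,6}; column 6 has {1,2,3,4,6} — only 5 is left for (r3,c6).
row 4 has {2,4,6}; column 3 has {1,4,5,6} — only 3 is left for (r4,c3).
row 1 has {1,3,5}; column 2 has {4,6} — only 2 is left for (r1,c2).
row 1 has {1,2,3,5}; column 5 has {6} — only 4 is left for (r1,c5).
row 2 has {1,3,6}; column 2 has {2,4,6} — only 5 is left for (r2,c2).
row 2 has {1,3,5,6}; column 5 has {4,6} — only 2 is left for (r2,c5).
row 3 has {4,5,6}; column 3 has {1,3,4,5,6} — only 2 is left for (r3,c3).
row 4 has {2,3,4,6}; column 2 has {2,4,5,6} — only 1 is left for (r4,c2).
row 5 has {4,5,6}; column 2 has {1,2,4,5,6} — only 3 is left for (r5,c2).
row 5 has {3,4,5,6}; column 5 has {2,4,6} — only 1 is left for (r5,c5).
row 1 has {1,2,3,4,5}; column 1 is empty so far — only 6 is left for (r1,c1).
row 2 has {1,2,3,5,6}; column 1 has {6} — only 4 is left for (r2,c1).
row 3 has {2,4,5,6}; column 5 has {1,2,4,6} — only 3 is left for (r3,c5).
row 4 has {1,2,3,4,6}; column 1 has {4,6} — only 5 is left for (r4,c1).
row 5 has {1,3,4,5,6}; column 1 has {4,5,6} — only 2 is left for (r5,c1).
row 6 has {1,2,4,6}; column 1 has {2,4,5,6} — only 3 is left for (r6,c1).
row 6 has {1,2,3,4,6}; column 5 has {1,2,3,4,6} — only 5 is left for (r6,c5).
row 3 has {2,3,4,5,6}; column 1 has {2,3,4,5,6} — only 1 is left for (r3,c1).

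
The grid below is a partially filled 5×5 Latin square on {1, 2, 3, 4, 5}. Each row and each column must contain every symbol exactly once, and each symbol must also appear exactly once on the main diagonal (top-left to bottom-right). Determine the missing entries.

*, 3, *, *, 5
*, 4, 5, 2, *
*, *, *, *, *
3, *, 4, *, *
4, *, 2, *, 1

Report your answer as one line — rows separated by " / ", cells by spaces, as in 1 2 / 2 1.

2 3 1 4 5 / 1 4 5 2 3 / 5 2 3 1 4 / 3 1 4 5 2 / 4 5 2 3 1

At row 1, column 1: row 1 has {3,5}; column 1 has {3,4}; the diagonal has {1,4}; that leaves 2.
At row 1, column 3: row 1 has {2,3,5}; column 3 has {2,4,5}; that leaves 1.
At row 1, column 4: row 1 has {1,2,3,5}; column 4 has {2}; that leaves 4.
At row 2, column 1: row 2 has {2,4,5}; column 1 has {2,3,4}; that leaves 1.
At row 2, column 5: row 2 has {1,2,4,5}; column 5 has {1,5}; that leaves 3.
At row 3, column 1: row 3 is empty so far; column 1 has {1,2,3,4}; that leaves 5.
At row 3, column 3: row 3 has {5}; column 3 has {1,2,4,5}; the diagonal has {1,2,4}; that leaves 3.
At row 3, column 4: row 3 has {3,5}; column 4 has {2,4}; that leaves 1.
At row 4, column 4: row 4 has {3,4}; column 4 has {1,2,4}; the diagonal has {1,2,3,4}; that leaves 5.
At row 4, column 5: row 4 has {3,4,5}; column 5 has {1,3,5}; that leaves 2.
At row 5, column 2: row 5 has {1,2,4}; column 2 has {3,4}; that leaves 5.
At row 5, column 4: row 5 has {1,2,4,5}; column 4 has {1,2,4,5}; that leaves 3.
At row 3, column 2: row 3 has {1,3,5}; column 2 has {3,4,5}; that leaves 2.
At row 3, column 5: row 3 has {1,2,3,5}; column 5 has {1,2,3,5}; that leaves 4.
At row 4, column 2: row 4 has {2,3,4,5}; column 2 has {2,3,4,5}; that leaves 1.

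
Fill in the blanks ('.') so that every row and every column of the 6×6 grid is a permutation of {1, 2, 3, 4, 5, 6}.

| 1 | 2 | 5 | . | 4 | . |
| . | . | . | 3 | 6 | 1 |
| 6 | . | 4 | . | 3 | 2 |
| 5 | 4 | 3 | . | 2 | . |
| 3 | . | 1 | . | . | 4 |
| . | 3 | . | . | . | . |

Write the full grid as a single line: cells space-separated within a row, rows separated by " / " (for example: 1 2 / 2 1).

1 2 5 6 4 3 / 4 5 2 3 6 1 / 6 1 4 5 3 2 / 5 4 3 1 2 6 / 3 6 1 2 5 4 / 2 3 6 4 1 5

At row 1, column 4: row 1 has {1,2,4,5}; column 4 has {3}; that leaves 6.
At row 1, column 6: row 1 has {1,2,4,5,6}; column 6 has {1,2,4}; that leaves 3.
At row 2, column 2: row 2 has {1,3,6}; column 2 has {2,3,4}; that leaves 5.
At row 2, column 3: row 2 has {1,3,5,6}; column 3 has {1,3,4,5}; that leaves 2.
At row 3, column 2: row 3 has {2,3,4,6}; column 2 has {2,3,4,5}; that leaves 1.
At row 3, column 4: row 3 has {1,2,3,4,6}; column 4 has {3,6}; that leaves 5.
At row 4, column 4: row 4 has {2,3,4,5}; column 4 has {3,5,6}; that leaves 1.
At row 4, column 6: row 4 has {1,2,3,4,5}; column 6 has {1,2,3,4}; that leaves 6.
At row 5, column 2: row 5 has {1,3,4}; column 2 has {1,2,3,4,5}; that leaves 6.
At row 5, column 4: row 5 has {1,3,4,6}; column 4 has {1,3,5,6}; that leaves 2.
At row 5, column 5: row 5 has {1,2,3,4,6}; column 5 has {2,3,4,6}; that leaves 5.
At row 6, column 3: row 6 has {3}; column 3 has {1,2,3,4,5}; that leaves 6.
At row 6, column 4: row 6 has {3,6}; column 4 has {1,2,3,5,6}; that leaves 4.
At row 6, column 5: row 6 has {3,4,6}; column 5 has {2,3,4,5,6}; that leaves 1.
At row 6, column 6: row 6 has {1,3,4,6}; column 6 has {1,2,3,4,6}; that leaves 5.
At row 2, column 1: row 2 has {1,2,3,5,6}; column 1 has {1,3,5,6}; that leaves 4.
At row 6, column 1: row 6 has {1,3,4,5,6}; column 1 has {1,3,4,5,6}; that leaves 2.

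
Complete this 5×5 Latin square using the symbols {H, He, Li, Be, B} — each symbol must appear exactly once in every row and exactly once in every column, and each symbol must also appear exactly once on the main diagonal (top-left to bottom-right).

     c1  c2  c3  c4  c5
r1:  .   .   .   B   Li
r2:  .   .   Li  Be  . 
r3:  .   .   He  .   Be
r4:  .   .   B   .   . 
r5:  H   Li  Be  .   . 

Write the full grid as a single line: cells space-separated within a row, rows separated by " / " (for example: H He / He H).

(r1,c1) = Be
(r1,c3) = H
(r5,c4) = He
(r5,c5) = B
(r1,c2) = He
(r2,c2) = H
(r2,c5) = He
(r3,c2) = B
(r4,c2) = Be
(r4,c4) = Li
(r4,c5) = H
(r2,c1) = B
(r3,c1) = Li
(r3,c4) = H
(r4,c1) = He

Be He H B Li / B H Li Be He / Li B He H Be / He Be B Li H / H Li Be He B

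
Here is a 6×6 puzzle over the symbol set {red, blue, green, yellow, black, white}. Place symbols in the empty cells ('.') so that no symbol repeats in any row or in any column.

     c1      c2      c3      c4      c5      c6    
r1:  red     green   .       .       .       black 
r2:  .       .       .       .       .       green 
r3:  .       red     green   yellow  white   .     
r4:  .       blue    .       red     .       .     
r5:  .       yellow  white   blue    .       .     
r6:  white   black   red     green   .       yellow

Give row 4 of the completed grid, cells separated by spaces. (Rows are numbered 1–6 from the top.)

yellow blue black red green white

(r1,c4) = white
(r2,c2) = white
(r2,c4) = black
(r3,c6) = blue
(r4,c6) = white
(r5,c6) = red
(r6,c5) = blue
(r1,c5) = yellow
(r2,c5) = red
(r3,c1) = black
(r5,c1) = green
(r5,c5) = black
(r1,c3) = blue
(r2,c3) = yellow
(r4,c1) = yellow
(r4,c3) = black
(r4,c5) = green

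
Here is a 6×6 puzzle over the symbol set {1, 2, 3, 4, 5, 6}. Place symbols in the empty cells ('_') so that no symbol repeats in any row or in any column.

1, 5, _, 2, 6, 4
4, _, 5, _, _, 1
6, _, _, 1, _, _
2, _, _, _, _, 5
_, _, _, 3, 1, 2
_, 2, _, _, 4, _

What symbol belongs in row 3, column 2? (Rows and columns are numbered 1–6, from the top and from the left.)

4

(r1,c3) = 3
(r2,c4) = 6
(r3,c6) = 3
(r4,c4) = 4
(r4,c5) = 3
(r5,c1) = 5
(r6,c1) = 3
(r6,c4) = 5
(r6,c6) = 6
(r2,c2) = 3
(r2,c5) = 2
(r3,c2) = 4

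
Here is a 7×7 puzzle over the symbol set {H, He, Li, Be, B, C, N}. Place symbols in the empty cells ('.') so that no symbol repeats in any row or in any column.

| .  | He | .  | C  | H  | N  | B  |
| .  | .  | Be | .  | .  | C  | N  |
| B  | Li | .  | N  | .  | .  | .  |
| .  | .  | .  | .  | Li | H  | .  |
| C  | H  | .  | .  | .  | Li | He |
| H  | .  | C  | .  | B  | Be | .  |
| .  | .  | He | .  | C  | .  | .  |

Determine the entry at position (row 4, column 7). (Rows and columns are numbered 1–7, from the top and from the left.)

(r1,c3): row 1 has {H,He,B,C,N}; column 3 has {He,Be,C}, so it must be Li.
(r2,c2): row 2 has {Be,C,N}; column 2 has {H,He,Li}, so it must be B.
(r2,c5): row 2 has {Be,B,C,N}; column 5 has {H,Li,B,C}, so it must be He.
(r3,c3): row 3 has {Li,B,N}; column 3 has {He,Li,Be,C}, so it must be H.
(r3,c5): row 3 has {H,Li,B,N}; column 5 has {H,He,Li,B,C}, so it must be Be.
(r3,c6): row 3 has {H,Li,Be,B,N}; column 6 has {H,Li,Be,C,N}, so it must be He.
(r3,c7): row 3 has {H,He,Li,Be,B,N}; column 7 has {He,B,N}, so it must be C.
(r4,c7): row 4 has {H,Li}; column 7 has {He,B,C,N}, so it must be Be.

Be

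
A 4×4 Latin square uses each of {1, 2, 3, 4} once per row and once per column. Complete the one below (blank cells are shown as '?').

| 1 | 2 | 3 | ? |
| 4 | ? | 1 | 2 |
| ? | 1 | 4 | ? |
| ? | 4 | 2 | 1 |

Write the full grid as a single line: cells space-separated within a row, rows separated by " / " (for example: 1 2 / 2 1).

1 2 3 4 / 4 3 1 2 / 2 1 4 3 / 3 4 2 1

(r1,c4) = 4
(r2,c2) = 3
(r3,c4) = 3
(r4,c1) = 3
(r3,c1) = 2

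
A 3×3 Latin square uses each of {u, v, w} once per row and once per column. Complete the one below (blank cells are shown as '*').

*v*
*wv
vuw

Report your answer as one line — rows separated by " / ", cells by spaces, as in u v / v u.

(r1,c3): row 1 has {v}; column 3 has {v,w}, so it must be u.
(r2,c1): row 2 has {v,w}; column 1 has {v}, so it must be u.
(r1,c1): row 1 has {u,v}; column 1 has {u,v}, so it must be w.

w v u / u w v / v u w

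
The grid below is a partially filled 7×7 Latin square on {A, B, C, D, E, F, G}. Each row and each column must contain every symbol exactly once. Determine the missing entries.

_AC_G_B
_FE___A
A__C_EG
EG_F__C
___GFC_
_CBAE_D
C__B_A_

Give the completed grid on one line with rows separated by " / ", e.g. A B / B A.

At row 2, column 4: row 2 has {A,E,F}; column 4 has {A,B,C,F,G}; that leaves D.
At row 5, column 7: row 5 has {C,F,G}; column 7 has {A,B,C,D,G}; that leaves E.
At row 7, column 5: row 7 has {A,B,C}; column 5 has {E,F,G}; that leaves D.
At row 7, column 7: row 7 has {A,B,C,D}; column 7 has {A,B,C,D,E,G}; that leaves F.
At row 1, column 4: row 1 has {A,B,C,G}; column 4 has {A,B,C,D,F,G}; that leaves E.
At row 3, column 5: row 3 has {A,C,E,G}; column 5 has {D,E,F,G}; that leaves B.
At row 4, column 5: row 4 has {C,E,F,G}; column 5 has {B,D,E,F,G}; that leaves A.
At row 7, column 2: row 7 has {A,B,C,D,F}; column 2 has {A,C,F,G}; that leaves E.
At row 7, column 3: row 7 has {A,B,C,D,E,F}; column 3 has {B,C,E}; that leaves G.
At row 2, column 5: row 2 has {A,D,E,F}; column 5 has {A,B,D,E,F,G}; that leaves C.
At row 3, column 2: row 3 has {A,B,C,E,G}; column 2 has {A,C,E,F,G}; that leaves D.
At row 3, column 3: row 3 has {A,B,C,D,E,G}; column 3 has {B,C,E,G}; that leaves F.
At row 4, column 3: row 4 has {A,C,E,F,G}; column 3 has {B,C,E,F,G}; that leaves D.
At row 4, column 6: row 4 has {A,C,D,E,F,G}; column 6 has {A,C,E}; that leaves B.
At row 5, column 2: row 5 has {C,E,F,G}; column 2 has {A,C,D,E,F,G}; that leaves B.
At row 5, column 3: row 5 has {B,C,E,F,G}; column 3 has {B,C,D,E,F,G}; that leaves A.
At row 2, column 6: row 2 has {A,C,D,E,F}; column 6 has {A,B,C,E}; that leaves G.
At row 5, column 1: row 5 has {A,B,C,E,F,G}; column 1 has {A,C,E}; that leaves D.
At row 6, column 6: row 6 has {A,B,C,D,E}; column 6 has {A,B,C,E,G}; that leaves F.
At row 1, column 1: row 1 has {A,B,C,E,G}; column 1 has {A,C,D,E}; that leaves F.
At row 1, column 6: row 1 has {A,B,C,E,F,G}; column 6 has {A,B,C,E,F,G}; that leaves D.
At row 2, column 1: row 2 has {A,C,D,E,F,G}; column 1 has {A,C,D,E,F}; that leaves B.
At row 6, column 1: row 6 has {A,B,C,D,E,F}; column 1 has {A,B,C,D,E,F}; that leaves G.

F A C E G D B / B F E D C G A / A D F C B E G / E G D F A B C / D B A G F C E / G C B A E F D / C E G B D A F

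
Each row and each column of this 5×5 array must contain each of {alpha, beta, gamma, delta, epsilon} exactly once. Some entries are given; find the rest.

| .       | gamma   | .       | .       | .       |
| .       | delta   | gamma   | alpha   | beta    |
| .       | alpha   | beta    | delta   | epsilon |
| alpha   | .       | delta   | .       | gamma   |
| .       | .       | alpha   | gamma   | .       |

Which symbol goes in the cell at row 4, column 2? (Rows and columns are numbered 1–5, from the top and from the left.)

row 1 has {gamma}; column 3 has {alpha,beta,gamma,delta} — only epsilon is left for (r1,c3).
row 1 has {gamma,epsilon}; column 4 has {alpha,gamma,delta} — only beta is left for (r1,c4).
row 2 has {alpha,beta,gamma,delta}; column 1 has {alpha} — only epsilon is left for (r2,c1).
row 3 has {alpha,beta,delta,epsilon}; column 1 has {alpha,epsilon} — only gamma is left for (r3,c1).
row 4 has {alpha,gamma,delta}; column 4 has {alpha,beta,gamma,delta} — only epsilon is left for (r4,c4).
row 5 has {alpha,gamma}; column 5 has {beta,gamma,epsilon} — only delta is left for (r5,c5).
row 1 has {beta,gamma,epsilon}; column 1 has {alpha,gamma,epsilon} — only delta is left for (r1,c1).
row 1 has {beta,gamma,delta,epsilon}; column 5 has {beta,gamma,delta,epsilon} — only alpha is left for (r1,c5).
row 4 has {alpha,gamma,delta,epsilon}; column 2 has {alpha,gamma,delta} — only beta is left for (r4,c2).

beta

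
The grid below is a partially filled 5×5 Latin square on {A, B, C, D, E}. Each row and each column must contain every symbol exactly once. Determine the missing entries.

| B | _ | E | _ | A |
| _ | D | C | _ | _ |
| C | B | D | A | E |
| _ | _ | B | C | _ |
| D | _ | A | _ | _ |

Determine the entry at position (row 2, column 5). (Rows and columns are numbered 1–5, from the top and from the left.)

(r1,c2) = C
(r1,c4) = D
(r2,c5) = B

B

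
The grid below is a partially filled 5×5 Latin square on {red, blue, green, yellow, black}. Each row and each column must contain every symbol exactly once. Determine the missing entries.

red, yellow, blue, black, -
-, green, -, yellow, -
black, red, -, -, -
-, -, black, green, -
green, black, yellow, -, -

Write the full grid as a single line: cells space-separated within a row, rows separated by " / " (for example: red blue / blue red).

Cell (r1,c5): row 1 has {red,blue,yellow,black}; column 5 is empty so far → green.
Cell (r2,c1): row 2 has {green,yellow}; column 1 has {red,green,black} → blue.
Cell (r2,c3): row 2 has {blue,green,yellow}; column 3 has {blue,yellow,black} → red.
Cell (r2,c5): row 2 has {red,blue,green,yellow}; column 5 has {green} → black.
Cell (r3,c3): row 3 has {red,black}; column 3 has {red,blue,yellow,black} → green.
Cell (r3,c4): row 3 has {red,green,black}; column 4 has {green,yellow,black} → blue.
Cell (r3,c5): row 3 has {red,blue,green,black}; column 5 has {green,black} → yellow.
Cell (r4,c1): row 4 has {green,black}; column 1 has {red,blue,green,black} → yellow.
Cell (r4,c2): row 4 has {green,yellow,black}; column 2 has {red,green,yellow,black} → blue.
Cell (r4,c5): row 4 has {blue,green,yellow,black}; column 5 has {green,yellow,black} → red.
Cell (r5,c4): row 5 has {green,yellow,black}; column 4 has {blue,green,yellow,black} → red.
Cell (r5,c5): row 5 has {red,green,yellow,black}; column 5 has {red,green,yellow,black} → blue.

red yellow blue black green / blue green red yellow black / black red green blue yellow / yellow blue black green red / green black yellow red blue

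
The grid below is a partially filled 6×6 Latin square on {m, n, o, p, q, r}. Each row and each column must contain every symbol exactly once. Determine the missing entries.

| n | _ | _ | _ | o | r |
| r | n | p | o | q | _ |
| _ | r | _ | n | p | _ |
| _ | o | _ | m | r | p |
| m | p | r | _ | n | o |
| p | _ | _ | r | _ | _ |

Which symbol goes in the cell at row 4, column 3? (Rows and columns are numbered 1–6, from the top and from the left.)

n

(r2,c6): row 2 has {n,o,p,q,r}; column 6 has {o,p,r}, so it must be m.
(r3,c6): row 3 has {n,p,r}; column 6 has {m,o,p,r}, so it must be q.
(r4,c1): row 4 has {m,o,p,r}; column 1 has {m,n,p,r}, so it must be q.
(r4,c3): row 4 has {m,o,p,q,r}; column 3 has {p,r}, so it must be n.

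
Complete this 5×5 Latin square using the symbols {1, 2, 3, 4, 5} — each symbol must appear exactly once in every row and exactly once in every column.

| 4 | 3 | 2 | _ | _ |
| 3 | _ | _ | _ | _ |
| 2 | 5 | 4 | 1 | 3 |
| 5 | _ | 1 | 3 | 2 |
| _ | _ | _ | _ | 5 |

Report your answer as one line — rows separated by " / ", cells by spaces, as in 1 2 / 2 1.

4 3 2 5 1 / 3 1 5 2 4 / 2 5 4 1 3 / 5 4 1 3 2 / 1 2 3 4 5

(r1,c4) = 5
(r1,c5) = 1
(r2,c3) = 5
(r2,c5) = 4
(r4,c2) = 4
(r5,c1) = 1
(r5,c2) = 2
(r5,c3) = 3
(r5,c4) = 4
(r2,c2) = 1
(r2,c4) = 2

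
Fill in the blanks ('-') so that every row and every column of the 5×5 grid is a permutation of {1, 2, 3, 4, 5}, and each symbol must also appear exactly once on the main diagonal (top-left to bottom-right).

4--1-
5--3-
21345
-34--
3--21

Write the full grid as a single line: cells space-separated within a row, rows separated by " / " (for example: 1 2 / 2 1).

4 5 2 1 3 / 5 2 1 3 4 / 2 1 3 4 5 / 1 3 4 5 2 / 3 4 5 2 1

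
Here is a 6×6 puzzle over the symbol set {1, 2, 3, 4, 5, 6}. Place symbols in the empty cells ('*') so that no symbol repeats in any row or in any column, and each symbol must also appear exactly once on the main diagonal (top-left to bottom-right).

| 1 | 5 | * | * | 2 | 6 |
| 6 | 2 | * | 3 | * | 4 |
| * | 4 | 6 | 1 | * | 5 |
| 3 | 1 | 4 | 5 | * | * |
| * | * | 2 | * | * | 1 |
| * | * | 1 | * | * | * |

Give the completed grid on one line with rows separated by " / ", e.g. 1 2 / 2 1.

1 5 3 4 2 6 / 6 2 5 3 1 4 / 2 4 6 1 3 5 / 3 1 4 5 6 2 / 5 3 2 6 4 1 / 4 6 1 2 5 3

(r1,c3) = 3
(r1,c4) = 4
(r2,c3) = 5
(r2,c5) = 1
(r3,c1) = 2
(r3,c5) = 3
(r4,c5) = 6
(r4,c6) = 2
(r5,c4) = 6
(r5,c5) = 4
(r6,c4) = 2
(r6,c5) = 5
(r6,c6) = 3
(r5,c1) = 5
(r5,c2) = 3
(r6,c1) = 4
(r6,c2) = 6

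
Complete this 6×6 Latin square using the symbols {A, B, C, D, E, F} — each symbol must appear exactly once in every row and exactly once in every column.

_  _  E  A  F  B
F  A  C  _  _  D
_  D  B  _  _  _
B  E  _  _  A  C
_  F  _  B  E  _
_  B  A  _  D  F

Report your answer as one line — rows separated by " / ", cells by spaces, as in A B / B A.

D C E A F B / F A C E B D / A D B F C E / B E F D A C / C F D B E A / E B A C D F

(r1,c2): row 1 has {A,B,E,F}; column 2 has {A,B,D,E,F}, so it must be C.
(r2,c4): row 2 has {A,C,D,F}; column 4 has {A,B}, so it must be E.
(r2,c5): row 2 has {A,C,D,E,F}; column 5 has {A,D,E,F}, so it must be B.
(r3,c5): row 3 has {B,D}; column 5 has {A,B,D,E,F}, so it must be C.
(r5,c3): row 5 has {B,E,F}; column 3 has {A,B,C,E}, so it must be D.
(r5,c6): row 5 has {B,D,E,F}; column 6 has {B,C,D,F}, so it must be A.
(r6,c4): row 6 has {A,B,D,F}; column 4 has {A,B,E}, so it must be C.
(r1,c1): row 1 has {A,B,C,E,F}; column 1 has {B,F}, so it must be D.
(r3,c4): row 3 has {B,C,D}; column 4 has {A,B,C,E}, so it must be F.
(r3,c6): row 3 has {B,C,D,F}; column 6 has {A,B,C,D,F}, so it must be E.
(r4,c3): row 4 has {A,B,C,E}; column 3 has {A,B,C,D,E}, so it must be F.
(r4,c4): row 4 has {A,B,C,E,F}; column 4 has {A,B,C,E,F}, so it must be D.
(r5,c1): row 5 has {A,B,D,E,F}; column 1 has {B,D,F}, so it must be C.
(r6,c1): row 6 has {A,B,C,D,F}; column 1 has {B,C,D,F}, so it must be E.
(r3,c1): row 3 has {B,C,D,E,F}; column 1 has {B,C,D,E,F}, so it must be A.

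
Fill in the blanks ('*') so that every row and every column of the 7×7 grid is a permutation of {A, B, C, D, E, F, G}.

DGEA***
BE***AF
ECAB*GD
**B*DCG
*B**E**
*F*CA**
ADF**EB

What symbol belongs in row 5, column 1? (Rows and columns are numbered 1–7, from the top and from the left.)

At row 1, column 7: row 1 has {A,D,E,G}; column 7 has {B,D,F,G}; that leaves C.
At row 3, column 5: row 3 has {A,B,C,D,E,G}; column 5 has {A,D,E}; that leaves F.
At row 4, column 1: row 4 has {B,C,D,G}; column 1 has {A,B,D,E}; that leaves F.
At row 4, column 2: row 4 has {B,C,D,F,G}; column 2 has {B,C,D,E,F,G}; that leaves A.
At row 4, column 4: row 4 has {A,B,C,D,F,G}; column 4 has {A,B,C}; that leaves E.
At row 5, column 7: row 5 has {B,E}; column 7 has {B,C,D,F,G}; that leaves A.
At row 6, column 1: row 6 has {A,C,F}; column 1 has {A,B,D,E,F}; that leaves G.
At row 6, column 3: row 6 has {A,C,F,G}; column 3 has {A,B,E,F}; that leaves D.
At row 6, column 6: row 6 has {A,C,D,F,G}; column 6 has {A,C,E,G}; that leaves B.
At row 6, column 7: row 6 has {A,B,C,D,F,G}; column 7 has {A,B,C,D,F,G}; that leaves E.
At row 7, column 4: row 7 has {A,B,D,E,F}; column 4 has {A,B,C,E}; that leaves G.
At row 7, column 5: row 7 has {A,B,D,E,F,G}; column 5 has {A,D,E,F}; that leaves C.
At row 1, column 5: row 1 has {A,C,D,E,G}; column 5 has {A,C,D,E,F}; that leaves B.
At row 1, column 6: row 1 has {A,B,C,D,E,G}; column 6 has {A,B,C,E,G}; that leaves F.
At row 2, column 4: row 2 has {A,B,E,F}; column 4 has {A,B,C,E,G}; that leaves D.
At row 2, column 5: row 2 has {A,B,D,E,F}; column 5 has {A,B,C,D,E,F}; that leaves G.
At row 5, column 1: row 5 has {A,B,E}; column 1 has {A,B,D,E,F,G}; that leaves C.

C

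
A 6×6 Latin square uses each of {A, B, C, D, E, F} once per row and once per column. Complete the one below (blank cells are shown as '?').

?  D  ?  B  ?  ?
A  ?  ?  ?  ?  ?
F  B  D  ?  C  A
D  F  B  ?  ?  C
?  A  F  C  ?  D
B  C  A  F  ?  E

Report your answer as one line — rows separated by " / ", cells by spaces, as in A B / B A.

row 1 has {B,D}; column 6 has {A,C,D,E} — only F is left for (r1,c6).
row 2 has {A}; column 2 has {A,B,C,D,F} — only E is left for (r2,c2).
row 2 has {A,E}; column 3 has {A,B,D,F} — only C is left for (r2,c3).
row 2 has {A,C,E}; column 4 has {B,C,F} — only D is left for (r2,c4).
row 2 has {A,C,D,E}; column 6 has {A,C,D,E,F} — only B is left for (r2,c6).
row 3 has {A,B,C,D,F}; column 4 has {B,C,D,F} — only E is left for (r3,c4).
row 4 has {B,C,D,F}; column 4 has {B,C,D,E,F} — only A is left for (r4,c4).
row 4 has {A,B,C,D,F}; column 5 has {C} — only E is left for (r4,c5).
row 5 has {A,C,D,F}; column 1 has {A,B,D,F} — only E is left for (r5,c1).
row 5 has {A,C,D,E,F}; column 5 has {C,E} — only B is left for (r5,c5).
row 6 has {A,B,C,E,F}; column 5 has {B,C,E} — only D is left for (r6,c5).
row 1 has {B,D,F}; column 1 has {A,B,D,E,F} — only C is left for (r1,c1).
row 1 has {B,C,D,F}; column 3 has {A,B,C,D,F} — only E is left for (r1,c3).
row 1 has {B,C,D,E,F}; column 5 has {B,C,D,E} — only A is left for (r1,c5).
row 2 has {A,B,C,D,E}; column 5 has {A,B,C,D,E} — only F is left for (r2,c5).

C D E B A F / A E C D F B / F B D E C A / D F B A E C / E A F C B D / B C A F D E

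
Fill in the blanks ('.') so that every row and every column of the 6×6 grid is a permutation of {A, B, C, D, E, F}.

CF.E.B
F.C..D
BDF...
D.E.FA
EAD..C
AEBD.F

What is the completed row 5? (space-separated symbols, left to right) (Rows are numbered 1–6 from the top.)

E A D F B C

(r1,c3) = A
(r1,c5) = D
(r2,c2) = B
(r2,c4) = A
(r2,c5) = E
(r3,c4) = C
(r3,c5) = A
(r3,c6) = E
(r4,c2) = C
(r4,c4) = B
(r5,c4) = F
(r5,c5) = B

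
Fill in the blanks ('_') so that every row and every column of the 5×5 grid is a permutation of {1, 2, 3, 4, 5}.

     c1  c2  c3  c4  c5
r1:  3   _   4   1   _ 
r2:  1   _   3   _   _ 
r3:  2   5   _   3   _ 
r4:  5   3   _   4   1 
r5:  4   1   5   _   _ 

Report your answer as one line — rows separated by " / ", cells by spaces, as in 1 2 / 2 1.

3 2 4 1 5 / 1 4 3 5 2 / 2 5 1 3 4 / 5 3 2 4 1 / 4 1 5 2 3

At row 1, column 2: row 1 has {1,3,4}; column 2 has {1,3,5}; that leaves 2.
At row 1, column 5: row 1 has {1,2,3,4}; column 5 has {1}; that leaves 5.
At row 2, column 2: row 2 has {1,3}; column 2 has {1,2,3,5}; that leaves 4.
At row 2, column 5: row 2 has {1,3,4}; column 5 has {1,5}; that leaves 2.
At row 3, column 3: row 3 has {2,3,5}; column 3 has {3,4,5}; that leaves 1.
At row 3, column 5: row 3 has {1,2,3,5}; column 5 has {1,2,5}; that leaves 4.
At row 4, column 3: row 4 has {1,3,4,5}; column 3 has {1,3,4,5}; that leaves 2.
At row 5, column 4: row 5 has {1,4,5}; column 4 has {1,3,4}; that leaves 2.
At row 5, column 5: row 5 has {1,2,4,5}; column 5 has {1,2,4,5}; that leaves 3.
At row 2, column 4: row 2 has {1,2,3,4}; column 4 has {1,2,3,4}; that leaves 5.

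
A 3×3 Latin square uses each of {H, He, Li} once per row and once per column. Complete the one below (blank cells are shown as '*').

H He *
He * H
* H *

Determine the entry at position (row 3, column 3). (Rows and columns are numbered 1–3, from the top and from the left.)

He

(r1,c3) = Li
(r2,c2) = Li
(r3,c1) = Li
(r3,c3) = He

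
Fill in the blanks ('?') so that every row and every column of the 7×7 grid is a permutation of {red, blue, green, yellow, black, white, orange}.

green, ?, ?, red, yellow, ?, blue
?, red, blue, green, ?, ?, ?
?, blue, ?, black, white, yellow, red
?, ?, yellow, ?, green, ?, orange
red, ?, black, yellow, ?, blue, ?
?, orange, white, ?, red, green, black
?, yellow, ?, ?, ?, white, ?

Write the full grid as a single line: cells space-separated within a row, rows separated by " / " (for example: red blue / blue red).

green white orange red yellow black blue / white red blue green black orange yellow / orange blue green black white yellow red / blue black yellow white green red orange / red green black yellow orange blue white / yellow orange white blue red green black / black yellow red orange blue white green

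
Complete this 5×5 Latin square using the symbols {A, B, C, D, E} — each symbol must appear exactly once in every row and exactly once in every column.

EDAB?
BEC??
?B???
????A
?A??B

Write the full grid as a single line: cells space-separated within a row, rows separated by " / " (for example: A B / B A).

E D A B C / B E C A D / A B D C E / D C B E A / C A E D B

(r1,c5) = C
(r2,c5) = D
(r3,c5) = E
(r4,c2) = C
(r2,c4) = A
(r3,c3) = D
(r3,c4) = C
(r4,c1) = D
(r4,c4) = E
(r5,c1) = C
(r5,c3) = E
(r5,c4) = D
(r3,c1) = A
(r4,c3) = B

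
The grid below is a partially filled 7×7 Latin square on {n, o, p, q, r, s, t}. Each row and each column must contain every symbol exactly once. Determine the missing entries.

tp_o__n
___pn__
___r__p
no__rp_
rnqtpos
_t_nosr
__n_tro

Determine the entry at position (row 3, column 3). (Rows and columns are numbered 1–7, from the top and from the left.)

t

(r1,c6): row 1 has {n,o,p,t}; column 6 has {o,p,r,s}, so it must be q.
(r2,c6): row 2 has {n,p}; column 6 has {o,p,q,r,s}, so it must be t.
(r2,c7): row 2 has {n,p,t}; column 7 has {n,o,p,r,s}, so it must be q.
(r3,c6): row 3 has {p,r}; column 6 has {o,p,q,r,s,t}, so it must be n.
(r4,c7): row 4 has {n,o,p,r}; column 7 has {n,o,p,q,r,s}, so it must be t.
(r6,c3): row 6 has {n,o,r,s,t}; column 3 has {n,q}, so it must be p.
(r1,c5): row 1 has {n,o,p,q,t}; column 5 has {n,o,p,r,t}, so it must be s.
(r3,c5): row 3 has {n,p,r}; column 5 has {n,o,p,r,s,t}, so it must be q.
(r4,c3): row 4 has {n,o,p,r,t}; column 3 has {n,p,q}, so it must be s.
(r4,c4): row 4 has {n,o,p,r,s,t}; column 4 has {n,o,p,r,t}, so it must be q.
(r6,c1): row 6 has {n,o,p,r,s,t}; column 1 has {n,r,t}, so it must be q.
(r7,c4): row 7 has {n,o,r,t}; column 4 has {n,o,p,q,r,t}, so it must be s.
(r1,c3): row 1 has {n,o,p,q,s,t}; column 3 has {n,p,q,s}, so it must be r.
(r2,c3): row 2 has {n,p,q,t}; column 3 has {n,p,q,r,s}, so it must be o.
(r3,c2): row 3 has {n,p,q,r}; column 2 has {n,o,p,t}, so it must be s.
(r3,c3): row 3 has {n,p,q,r,s}; column 3 has {n,o,p,q,r,s}, so it must be t.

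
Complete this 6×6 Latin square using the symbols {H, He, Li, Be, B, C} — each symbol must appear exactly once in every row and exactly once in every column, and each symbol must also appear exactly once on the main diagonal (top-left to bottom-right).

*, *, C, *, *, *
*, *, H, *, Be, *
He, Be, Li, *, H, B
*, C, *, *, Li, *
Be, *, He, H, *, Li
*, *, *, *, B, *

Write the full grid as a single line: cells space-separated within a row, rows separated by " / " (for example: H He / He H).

B H C Li He Be / Li He H B Be C / He Be Li C H B / H C B Be Li He / Be B He H C Li / C Li Be He B H

(r1,c5) = He
(r3,c4) = C
(r5,c2) = B
(r5,c5) = C
(r6,c3) = Be
(r2,c2) = He
(r2,c6) = C
(r4,c3) = B
(r4,c4) = Be
(r6,c6) = H
(r1,c1) = B
(r1,c4) = Li
(r1,c6) = Be
(r2,c1) = Li
(r2,c4) = B
(r4,c1) = H
(r4,c6) = He
(r6,c1) = C
(r6,c2) = Li
(r6,c4) = He
(r1,c2) = H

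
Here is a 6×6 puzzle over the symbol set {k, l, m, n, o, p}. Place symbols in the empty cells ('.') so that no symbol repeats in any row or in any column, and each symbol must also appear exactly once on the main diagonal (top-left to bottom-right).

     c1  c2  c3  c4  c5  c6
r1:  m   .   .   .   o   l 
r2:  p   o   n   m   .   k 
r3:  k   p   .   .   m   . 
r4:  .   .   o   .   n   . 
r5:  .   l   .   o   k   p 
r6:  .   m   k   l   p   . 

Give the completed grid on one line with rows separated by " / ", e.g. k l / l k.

m n p k o l / p o n m l k / k p l n m o / l k o p n m / n l m o k p / o m k l p n

Cell (r1,c3): row 1 has {l,m,o}; column 3 has {k,n,o} → p.
Cell (r2,c5): row 2 has {k,m,n,o,p}; column 5 has {k,m,n,o,p} → l.
Cell (r3,c3): row 3 has {k,m,p}; column 3 has {k,n,o,p}; the diagonal has {k,m,o} → l.
Cell (r3,c4): row 3 has {k,l,m,p}; column 4 has {l,m,o} → n.
Cell (r3,c6): row 3 has {k,l,m,n,p}; column 6 has {k,l,p} → o.
Cell (r4,c1): row 4 has {n,o}; column 1 has {k,m,p} → l.
Cell (r4,c2): row 4 has {l,n,o}; column 2 has {l,m,o,p} → k.
Cell (r4,c4): row 4 has {k,l,n,o}; column 4 has {l,m,n,o}; the diagonal has {k,l,m,o} → p.
Cell (r4,c6): row 4 has {k,l,n,o,p}; column 6 has {k,l,o,p} → m.
Cell (r5,c1): row 5 has {k,l,o,p}; column 1 has {k,l,m,p} → n.
Cell (r5,c3): row 5 has {k,l,n,o,p}; column 3 has {k,l,n,o,p} → m.
Cell (r6,c1): row 6 has {k,l,m,p}; column 1 has {k,l,m,n,p} → o.
Cell (r6,c6): row 6 has {k,l,m,o,p}; column 6 has {k,l,m,o,p}; the diagonal has {k,l,m,o,p} → n.
Cell (r1,c2): row 1 has {l,m,o,p}; column 2 has {k,l,m,o,p} → n.
Cell (r1,c4): row 1 has {l,m,n,o,p}; column 4 has {l,m,n,o,p} → k.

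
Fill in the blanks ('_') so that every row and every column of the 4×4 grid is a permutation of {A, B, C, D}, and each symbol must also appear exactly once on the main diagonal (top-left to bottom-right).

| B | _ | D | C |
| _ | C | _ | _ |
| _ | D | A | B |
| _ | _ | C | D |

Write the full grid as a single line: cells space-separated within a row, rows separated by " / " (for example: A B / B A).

B A D C / D C B A / C D A B / A B C D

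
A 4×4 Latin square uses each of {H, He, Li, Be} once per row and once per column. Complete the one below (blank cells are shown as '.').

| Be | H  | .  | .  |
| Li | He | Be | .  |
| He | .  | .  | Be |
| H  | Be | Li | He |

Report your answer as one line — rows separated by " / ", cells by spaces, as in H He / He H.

row 1 has {H,Be}; column 3 has {Li,Be} — only He is left for (r1,c3).
row 1 has {H,He,Be}; column 4 has {He,Be} — only Li is left for (r1,c4).
row 2 has {He,Li,Be}; column 4 has {He,Li,Be} — only H is left for (r2,c4).
row 3 has {He,Be}; column 2 has {H,He,Be} — only Li is left for (r3,c2).
row 3 has {He,Li,Be}; column 3 has {He,Li,Be} — only H is left for (r3,c3).

Be H He Li / Li He Be H / He Li H Be / H Be Li He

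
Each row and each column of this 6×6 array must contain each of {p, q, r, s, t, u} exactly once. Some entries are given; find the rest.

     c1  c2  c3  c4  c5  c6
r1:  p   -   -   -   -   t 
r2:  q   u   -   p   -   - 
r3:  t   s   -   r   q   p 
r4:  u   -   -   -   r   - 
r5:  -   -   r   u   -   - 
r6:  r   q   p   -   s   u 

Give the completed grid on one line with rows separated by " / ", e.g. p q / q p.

p r q s u t / q u s p t r / t s u r q p / u p t q r s / s t r u p q / r q p t s u

row 1 has {p,t}; column 2 has {q,s,u} — only r is left for (r1,c2).
row 1 has {p,r,t}; column 5 has {q,r,s} — only u is left for (r1,c5).
row 2 has {p,q,u}; column 5 has {q,r,s,u} — only t is left for (r2,c5).
row 3 has {p,q,r,s,t}; column 3 has {p,r} — only u is left for (r3,c3).
row 5 has {r,u}; column 1 has {p,q,r,t,u} — only s is left for (r5,c1).
row 5 has {r,s,u}; column 5 has {q,r,s,t,u} — only p is left for (r5,c5).
row 5 has {p,r,s,u}; column 6 has {p,t,u} — only q is left for (r5,c6).
row 6 has {p,q,r,s,u}; column 4 has {p,r,u} — only t is left for (r6,c4).
row 2 has {p,q,t,u}; column 3 has {p,r,u} — only s is left for (r2,c3).
row 2 has {p,q,s,t,u}; column 6 has {p,q,t,u} — only r is left for (r2,c6).
row 4 has {r,u}; column 6 has {p,q,r,t,u} — only s is left for (r4,c6).
row 5 has {p,q,r,s,u}; column 2 has {q,r,s,u} — only t is left for (r5,c2).
row 1 has {p,r,t,u}; column 3 has {p,r,s,u} — only q is left for (r1,c3).
row 1 has {p,q,r,t,u}; column 4 has {p,r,t,u} — only s is left for (r1,c4).
row 4 has {r,s,u}; column 2 has {q,r,s,t,u} — only p is left for (r4,c2).
row 4 has {p,r,s,u}; column 3 has {p,q,r,s,u} — only t is left for (r4,c3).
row 4 has {p,r,s,t,u}; column 4 has {p,r,s,t,u} — only q is left for (r4,c4).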